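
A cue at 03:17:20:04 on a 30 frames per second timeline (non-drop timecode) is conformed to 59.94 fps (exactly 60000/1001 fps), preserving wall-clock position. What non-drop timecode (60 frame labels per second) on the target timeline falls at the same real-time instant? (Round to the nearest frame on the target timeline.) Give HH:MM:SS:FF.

03:17:08:18

Source frame index: (3×3600 + 17×60 + 20) × 30 + 4 = 355204.
Real time: 355204 / (30) = 177602/15 s.
Target frame: (177602/15) × (60000/1001) = 710408000/1001 ≈ 709698.302 → 709698.
At 60 labels/s: frame 709698 → 03:17:08:18.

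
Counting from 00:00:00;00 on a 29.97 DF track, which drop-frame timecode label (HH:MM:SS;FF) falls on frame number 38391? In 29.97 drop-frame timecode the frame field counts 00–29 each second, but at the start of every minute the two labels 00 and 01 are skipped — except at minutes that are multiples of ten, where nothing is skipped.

Each 10-minute DF block holds 10 × 60 × 30 − 9 × 2 = 17982 frames. 38391 ÷ 17982 → 2 full blocks, remainder 2427.
Within the partial block the first minute is 1800 frames and each further minute 1798, so 1 further minute boundary passed. Total skipped labels = 18 × 2 + 2 × 1 = 38.
Non-drop label index = 38391 + 38 = 38429; at 30 labels/s that is 00:21:20:29, i.e. DF 00:21:20;29.

00:21:20;29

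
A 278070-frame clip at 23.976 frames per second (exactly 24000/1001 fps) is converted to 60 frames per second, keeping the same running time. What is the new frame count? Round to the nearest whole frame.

695870 frames

Frames at target rate = 278070 × (60) / (24000/1001) = 27834807/40 ≈ 695870.175.
Nearest whole frame: 695870.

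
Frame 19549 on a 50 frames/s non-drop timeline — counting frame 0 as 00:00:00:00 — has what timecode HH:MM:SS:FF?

19549 ÷ 50 = 390 full seconds, remainder 49 frames.
390 s = 0 h 6 min 30 s.
Timecode: 00:06:30:49.

00:06:30:49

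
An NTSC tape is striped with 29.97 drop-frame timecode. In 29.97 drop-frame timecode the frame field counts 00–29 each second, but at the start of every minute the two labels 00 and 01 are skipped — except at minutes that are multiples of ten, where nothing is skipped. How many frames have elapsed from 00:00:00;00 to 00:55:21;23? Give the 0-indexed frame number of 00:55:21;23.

Complete 10-minute blocks: 5, each 17982 frames → 89910.
Remaining 5 whole minutes in the current block: 1800 + 4 × 1798 = 8992 frames.
Within the current minute: 21 × 30 + 23 − 2 = 651 (labels ;00/;01 skipped at this minute). Total = 89910 + 8992 + 651 = 99553.

99553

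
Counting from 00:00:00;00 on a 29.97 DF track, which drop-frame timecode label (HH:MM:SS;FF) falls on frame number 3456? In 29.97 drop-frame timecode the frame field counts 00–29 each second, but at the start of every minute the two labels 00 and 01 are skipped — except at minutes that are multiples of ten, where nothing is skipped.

Each 10-minute DF block holds 10 × 60 × 30 − 9 × 2 = 17982 frames. 3456 ÷ 17982 → 0 full blocks, remainder 3456.
Within the partial block the first minute is 1800 frames and each further minute 1798, so 1 further minute boundary passed. Total skipped labels = 18 × 0 + 2 × 1 = 2.
Non-drop label index = 3456 + 2 = 3458; at 30 labels/s that is 00:01:55:08, i.e. DF 00:01:55;08.

00:01:55;08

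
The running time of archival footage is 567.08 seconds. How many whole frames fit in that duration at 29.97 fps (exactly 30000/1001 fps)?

16995 frames

Frames = 567.08 × 30000/1001 = 17012400/1001 ≈ 16995.4046.
Complete frames: 16995.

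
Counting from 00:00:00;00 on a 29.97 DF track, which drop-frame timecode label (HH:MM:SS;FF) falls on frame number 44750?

00:24:53;04

Ten DF minutes hold 17982 frames, so frame 44750 lies in block 2 (frames 35964–53945) with 8786 frames into that block.
The block's first minute is 1800 frames and the rest 1798 each; 8786 frames reaches minute 4, so 2 × 18 + 4 × 2 = 44 labels have been skipped so far.
Adding those back, label number 44750 + 44 = 44794 at 30 labels/s is 1493 s + 4 f = 0 h 24 min 53 s frame 4, i.e. 00:24:53;04.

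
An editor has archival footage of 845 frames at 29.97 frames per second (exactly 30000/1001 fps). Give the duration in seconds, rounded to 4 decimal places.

Running time = 845 × 1001/30000 = 169169/6000 s ≈ 28.1948 s.

28.1948 seconds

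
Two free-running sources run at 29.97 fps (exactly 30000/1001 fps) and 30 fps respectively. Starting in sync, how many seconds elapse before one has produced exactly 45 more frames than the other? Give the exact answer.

1501.5 seconds

The gap grows by |30 − 30000/1001| = 30/1001 frames per second.
Time for a 45-frame gap: 45 ÷ (30/1001) = 1501.5 s.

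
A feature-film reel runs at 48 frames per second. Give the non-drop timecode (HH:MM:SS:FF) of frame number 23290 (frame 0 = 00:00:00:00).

00:08:05:10

23290 ÷ 48 = 485 full seconds, remainder 10 frames.
485 s = 0 h 8 min 5 s.
Timecode: 00:08:05:10.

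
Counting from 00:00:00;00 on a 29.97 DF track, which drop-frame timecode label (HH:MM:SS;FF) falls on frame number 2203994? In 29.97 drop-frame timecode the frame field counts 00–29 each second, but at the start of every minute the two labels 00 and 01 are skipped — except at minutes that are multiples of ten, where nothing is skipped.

Each 10-minute DF block holds 10 × 60 × 30 − 9 × 2 = 17982 frames. 2203994 ÷ 17982 → 122 full blocks, remainder 10190.
Within the partial block the first minute is 1800 frames and each further minute 1798, so 5 further minute boundaries passed. Total skipped labels = 18 × 122 + 2 × 5 = 2206.
Non-drop label index = 2203994 + 2206 = 2206200; at 30 labels/s that is 20:25:40:00, i.e. DF 20:25:40;00.

20:25:40;00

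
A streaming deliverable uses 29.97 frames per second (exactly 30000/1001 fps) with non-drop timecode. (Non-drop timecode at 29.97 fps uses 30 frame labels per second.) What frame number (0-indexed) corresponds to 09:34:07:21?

Total seconds to the label: (9 × 3600 + 34 × 60 + 7) = 34447.
Frame index = 34447 × 30 + 21 = 1033431.

1033431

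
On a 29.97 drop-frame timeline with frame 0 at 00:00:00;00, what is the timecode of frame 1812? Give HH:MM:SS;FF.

00:01:00;14

Each 10-minute DF block holds 10 × 60 × 30 − 9 × 2 = 17982 frames. 1812 ÷ 17982 → 0 full blocks, remainder 1812.
Within the partial block the first minute is 1800 frames and each further minute 1798, so 1 further minute boundary passed. Total skipped labels = 18 × 0 + 2 × 1 = 2.
Non-drop label index = 1812 + 2 = 1814; at 30 labels/s that is 00:01:00:14, i.e. DF 00:01:00;14.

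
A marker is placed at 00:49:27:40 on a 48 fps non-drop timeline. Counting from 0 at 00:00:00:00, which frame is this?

Total seconds to the label: (0 × 3600 + 49 × 60 + 27) = 2967.
Frame index = 2967 × 48 + 40 = 142456.

142456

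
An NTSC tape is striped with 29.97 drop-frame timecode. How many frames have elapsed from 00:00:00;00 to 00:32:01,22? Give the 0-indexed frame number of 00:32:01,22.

Complete 10-minute blocks: 3, each 17982 frames → 53946.
Remaining 2 whole minutes in the current block: 1800 + 1 × 1798 = 3598 frames.
Within the current minute: 1 × 30 + 22 − 2 = 50 (labels ;00/;01 skipped at this minute). Total = 53946 + 3598 + 50 = 57594.

57594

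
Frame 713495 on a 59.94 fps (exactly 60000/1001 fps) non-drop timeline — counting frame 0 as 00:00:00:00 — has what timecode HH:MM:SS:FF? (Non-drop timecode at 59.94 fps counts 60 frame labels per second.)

713495 ÷ 60 = 11891 full seconds, remainder 35 frames.
11891 s = 3 h 18 min 11 s.
Timecode: 03:18:11:35.

03:18:11:35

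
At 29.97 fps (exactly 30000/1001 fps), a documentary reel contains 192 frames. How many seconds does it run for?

6.4064 seconds

Running time = 192 / (30000/1001) = 6.4064 s.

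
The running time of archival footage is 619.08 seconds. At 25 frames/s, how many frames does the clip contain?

Frames = 619.08 × 25 = 15477.

15477 frames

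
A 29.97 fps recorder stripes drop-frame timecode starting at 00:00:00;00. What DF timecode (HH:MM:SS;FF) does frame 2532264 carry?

23:28:13;10

Ten DF minutes hold 17982 frames, so frame 2532264 lies in block 140 (frames 2517480–2535461) with 14784 frames into that block.
The block's first minute is 1800 frames and the rest 1798 each; 14784 frames reaches minute 8, so 140 × 18 + 8 × 2 = 2536 labels have been skipped so far.
Adding those back, label number 2532264 + 2536 = 2534800 at 30 labels/s is 84493 s + 10 f = 23 h 28 min 13 s frame 10, i.e. 23:28:13;10.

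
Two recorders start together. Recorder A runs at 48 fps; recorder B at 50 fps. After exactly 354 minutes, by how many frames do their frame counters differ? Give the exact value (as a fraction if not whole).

42480 frames

354 min = 21240 s.
A emits 48 × 21240 = 1019520 frames; B emits 50 × 21240 = 1062000.
Difference = 42480 frames; B is ahead of A.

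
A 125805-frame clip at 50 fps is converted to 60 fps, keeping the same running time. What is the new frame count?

150966 frames

Target frames = source frames × (target rate / source rate) = 125805 × (60)/(50) = 125805 × 6/5 = 150966.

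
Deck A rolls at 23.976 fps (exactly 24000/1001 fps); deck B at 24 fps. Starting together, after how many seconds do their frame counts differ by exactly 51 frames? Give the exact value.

The gap grows by |24 − 24000/1001| = 24/1001 frames per second.
Time for a 51-frame gap: 51 ÷ (24/1001) = 2127.125 s.

2127.125 seconds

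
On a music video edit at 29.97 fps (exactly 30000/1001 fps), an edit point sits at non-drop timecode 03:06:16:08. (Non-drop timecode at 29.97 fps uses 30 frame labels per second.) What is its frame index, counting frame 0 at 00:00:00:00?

Total seconds to the label: (3 × 3600 + 6 × 60 + 16) = 11176.
Frame index = 11176 × 30 + 8 = 335288.

335288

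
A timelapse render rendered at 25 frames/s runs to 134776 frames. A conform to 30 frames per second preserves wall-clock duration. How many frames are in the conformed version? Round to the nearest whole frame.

Frames at target rate = 134776 × (30) / (25) = 808656/5 ≈ 161731.200.
Nearest whole frame: 161731.

161731 frames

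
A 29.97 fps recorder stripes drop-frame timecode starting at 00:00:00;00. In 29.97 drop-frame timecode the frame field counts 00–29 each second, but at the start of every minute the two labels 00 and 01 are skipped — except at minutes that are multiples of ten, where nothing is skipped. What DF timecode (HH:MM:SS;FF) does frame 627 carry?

00:00:20;27

Each 10-minute DF block holds 10 × 60 × 30 − 9 × 2 = 17982 frames. 627 ÷ 17982 → 0 full blocks, remainder 627.
Within the partial block the first minute is 1800 frames and each further minute 1798, so 0 further minute boundaries passed. Total skipped labels = 18 × 0 + 2 × 0 = 0.
Non-drop label index = 627 + 0 = 627; at 30 labels/s that is 00:00:20:27, i.e. DF 00:00:20;27.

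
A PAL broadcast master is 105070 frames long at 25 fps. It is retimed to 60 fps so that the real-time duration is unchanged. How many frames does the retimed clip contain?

Target frames = source frames × (target rate / source rate) = 105070 × (60)/(25) = 105070 × 12/5 = 252168.

252168 frames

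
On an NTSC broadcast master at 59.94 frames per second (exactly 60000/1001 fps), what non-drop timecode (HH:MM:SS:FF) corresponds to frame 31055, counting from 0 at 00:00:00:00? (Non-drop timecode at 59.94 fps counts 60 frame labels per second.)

00:08:37:35

31055 ÷ 60 = 517 full seconds, remainder 35 frames.
517 s = 0 h 8 min 37 s.
Timecode: 00:08:37:35.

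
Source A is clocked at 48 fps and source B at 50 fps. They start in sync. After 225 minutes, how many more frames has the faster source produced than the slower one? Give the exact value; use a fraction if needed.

27000 frames

225 min = 13500 s.
A emits 48 × 13500 = 648000 frames; B emits 50 × 13500 = 675000.
Difference = 27000 frames; B is ahead of A.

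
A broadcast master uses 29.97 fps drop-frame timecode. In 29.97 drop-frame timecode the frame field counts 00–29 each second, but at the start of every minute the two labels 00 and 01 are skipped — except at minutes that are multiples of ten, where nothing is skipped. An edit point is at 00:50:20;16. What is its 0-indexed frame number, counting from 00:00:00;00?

90526

Complete 10-minute blocks: 5, each 17982 frames → 89910.
Remaining 0 whole minutes in the current block: 0 frames.
Within the current minute: 20 × 30 + 16 = 616. Total = 89910 + 0 + 616 = 90526.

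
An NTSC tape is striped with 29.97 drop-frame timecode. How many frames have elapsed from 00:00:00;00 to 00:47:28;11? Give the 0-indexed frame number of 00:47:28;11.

Complete 10-minute blocks: 4, each 17982 frames → 71928.
Remaining 7 whole minutes in the current block: 1800 + 6 × 1798 = 12588 frames.
Within the current minute: 28 × 30 + 11 − 2 = 849 (labels ;00/;01 skipped at this minute). Total = 71928 + 12588 + 849 = 85365.

85365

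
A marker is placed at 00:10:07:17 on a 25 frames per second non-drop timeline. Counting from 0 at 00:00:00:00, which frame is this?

frame 15192

Total seconds to the label: (0 × 3600 + 10 × 60 + 7) = 607.
Frame index = 607 × 25 + 17 = 15192.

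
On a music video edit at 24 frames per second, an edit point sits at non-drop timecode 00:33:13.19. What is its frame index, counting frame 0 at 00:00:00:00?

47851

Total seconds to the label: (0 × 3600 + 33 × 60 + 13) = 1993.
Frame index = 1993 × 24 + 19 = 47851.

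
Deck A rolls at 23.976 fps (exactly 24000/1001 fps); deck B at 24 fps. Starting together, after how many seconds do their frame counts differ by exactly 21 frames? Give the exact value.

875.875 seconds

The gap grows by |24 − 24000/1001| = 24/1001 frames per second.
Time for a 21-frame gap: 21 ÷ (24/1001) = 875.875 s.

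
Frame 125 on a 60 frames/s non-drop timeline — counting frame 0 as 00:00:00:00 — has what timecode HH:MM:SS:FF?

125 ÷ 60 = 2 full seconds, remainder 5 frames.
2 s = 0 h 0 min 2 s.
Timecode: 00:00:02:05.

00:00:02:05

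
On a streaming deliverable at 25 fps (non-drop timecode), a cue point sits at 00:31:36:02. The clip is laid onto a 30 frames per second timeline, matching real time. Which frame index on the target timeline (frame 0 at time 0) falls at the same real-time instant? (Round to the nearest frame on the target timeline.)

Source frame index: (0×3600 + 31×60 + 36) × 25 + 2 = 47402.
Real time: 47402 / (25) = 47402/25 s.
Target frame: (47402/25) × (30) = 284412/5 ≈ 56882.400 → 56882.

frame 56882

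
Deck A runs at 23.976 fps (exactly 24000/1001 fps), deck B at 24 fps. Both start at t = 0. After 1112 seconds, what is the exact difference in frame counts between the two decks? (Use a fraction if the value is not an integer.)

A emits 24000/1001 × 1112 = 26688000/1001 frames; B emits 24 × 1112 = 26688.
Difference = 26688/1001 frames (≈ 26.6613); B is ahead of A.

26688/1001 frames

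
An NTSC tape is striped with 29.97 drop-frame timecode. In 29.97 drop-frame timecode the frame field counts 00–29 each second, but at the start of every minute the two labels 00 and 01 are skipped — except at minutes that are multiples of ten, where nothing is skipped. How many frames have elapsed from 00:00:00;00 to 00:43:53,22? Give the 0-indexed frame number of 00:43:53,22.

78934

Complete 10-minute blocks: 4, each 17982 frames → 71928.
Remaining 3 whole minutes in the current block: 1800 + 2 × 1798 = 5396 frames.
Within the current minute: 53 × 30 + 22 − 2 = 1610 (labels ;00/;01 skipped at this minute). Total = 71928 + 5396 + 1610 = 78934.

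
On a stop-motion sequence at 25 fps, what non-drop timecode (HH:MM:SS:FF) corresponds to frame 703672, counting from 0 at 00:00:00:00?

703672 ÷ 25 = 28146 full seconds, remainder 22 frames.
28146 s = 7 h 49 min 6 s.
Timecode: 07:49:06:22.

07:49:06:22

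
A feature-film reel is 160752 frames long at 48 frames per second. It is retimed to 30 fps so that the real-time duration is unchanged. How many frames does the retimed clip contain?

100470 frames

Target frames = source frames × (target rate / source rate) = 160752 × (30)/(48) = 160752 × 5/8 = 100470.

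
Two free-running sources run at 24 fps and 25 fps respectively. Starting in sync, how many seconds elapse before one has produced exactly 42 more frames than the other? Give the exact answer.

42 seconds

The gap grows by |25 − 24| = 1 frame per second.
Time for a 42-frame gap: 42 ÷ (1) = 42 s.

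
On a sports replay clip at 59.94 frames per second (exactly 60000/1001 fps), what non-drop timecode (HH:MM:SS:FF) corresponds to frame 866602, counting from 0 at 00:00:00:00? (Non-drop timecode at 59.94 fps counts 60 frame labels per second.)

04:00:43:22

866602 ÷ 60 = 14443 full seconds, remainder 22 frames.
14443 s = 4 h 0 min 43 s.
Timecode: 04:00:43:22.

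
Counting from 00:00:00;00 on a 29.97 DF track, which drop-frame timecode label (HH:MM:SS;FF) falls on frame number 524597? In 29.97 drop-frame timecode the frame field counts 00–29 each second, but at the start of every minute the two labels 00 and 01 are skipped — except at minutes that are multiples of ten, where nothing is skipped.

Ten DF minutes hold 17982 frames, so frame 524597 lies in block 29 (frames 521478–539459) with 3119 frames into that block.
The block's first minute is 1800 frames and the rest 1798 each; 3119 frames reaches minute 1, so 29 × 18 + 1 × 2 = 524 labels have been skipped so far.
Adding those back, label number 524597 + 524 = 525121 at 30 labels/s is 17504 s + 1 f = 4 h 51 min 44 s frame 1, i.e. 04:51:44;01.

04:51:44;01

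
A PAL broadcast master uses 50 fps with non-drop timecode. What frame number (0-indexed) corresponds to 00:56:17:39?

Total seconds to the label: (0 × 3600 + 56 × 60 + 17) = 3377.
Frame index = 3377 × 50 + 39 = 168889.

168889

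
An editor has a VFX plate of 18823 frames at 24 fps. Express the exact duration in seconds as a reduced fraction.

18823/24 seconds

Running time = 18823 ÷ (24) = 18823 × 1/24 = 18823/24 s.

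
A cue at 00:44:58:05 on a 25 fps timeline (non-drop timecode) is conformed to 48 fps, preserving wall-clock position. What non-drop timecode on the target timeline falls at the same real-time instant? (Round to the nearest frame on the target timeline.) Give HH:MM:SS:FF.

00:44:58:10

Source frame index: (0×3600 + 44×60 + 58) × 25 + 5 = 67455.
Real time: 67455 / (25) = 13491/5 s.
Target frame: (13491/5) × (48) = 647568/5 ≈ 129513.600 → 129514.
At 48 labels/s: frame 129514 → 00:44:58:10.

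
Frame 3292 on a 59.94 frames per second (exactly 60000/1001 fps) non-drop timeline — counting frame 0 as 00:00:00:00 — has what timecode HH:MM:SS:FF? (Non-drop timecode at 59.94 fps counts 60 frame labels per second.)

00:00:54:52

3292 ÷ 60 = 54 full seconds, remainder 52 frames.
54 s = 0 h 0 min 54 s.
Timecode: 00:00:54:52.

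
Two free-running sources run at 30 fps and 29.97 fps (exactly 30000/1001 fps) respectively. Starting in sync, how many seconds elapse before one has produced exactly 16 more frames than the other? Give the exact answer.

The gap grows by |30000/1001 − 30| = 30/1001 frames per second.
Time for a 16-frame gap: 16 ÷ (30/1001) = 8008/15 s.

8008/15 seconds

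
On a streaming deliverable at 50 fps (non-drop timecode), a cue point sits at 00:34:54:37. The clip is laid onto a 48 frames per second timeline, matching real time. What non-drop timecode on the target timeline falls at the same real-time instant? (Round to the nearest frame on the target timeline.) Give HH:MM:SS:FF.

00:34:54:36

Source frame index: (0×3600 + 34×60 + 54) × 50 + 37 = 104737.
Real time: 104737 / (50) = 104737/50 s.
Target frame: (104737/50) × (48) = 2513688/25 ≈ 100547.520 → 100548.
At 48 labels/s: frame 100548 → 00:34:54:36.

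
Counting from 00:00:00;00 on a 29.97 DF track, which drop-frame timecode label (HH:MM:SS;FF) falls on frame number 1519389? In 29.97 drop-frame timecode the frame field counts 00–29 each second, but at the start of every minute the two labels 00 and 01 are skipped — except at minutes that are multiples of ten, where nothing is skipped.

Each 10-minute DF block holds 10 × 60 × 30 − 9 × 2 = 17982 frames. 1519389 ÷ 17982 → 84 full blocks, remainder 8901.
Within the partial block the first minute is 1800 frames and each further minute 1798, so 4 further minute boundaries passed. Total skipped labels = 18 × 84 + 2 × 4 = 1520.
Non-drop label index = 1519389 + 1520 = 1520909; at 30 labels/s that is 14:04:56:29, i.e. DF 14:04:56;29.

14:04:56;29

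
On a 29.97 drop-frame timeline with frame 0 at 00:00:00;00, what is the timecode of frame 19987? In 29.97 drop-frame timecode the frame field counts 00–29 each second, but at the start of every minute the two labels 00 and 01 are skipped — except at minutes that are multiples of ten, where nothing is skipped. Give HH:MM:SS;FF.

Each 10-minute DF block holds 10 × 60 × 30 − 9 × 2 = 17982 frames. 19987 ÷ 17982 → 1 full block, remainder 2005.
Within the partial block the first minute is 1800 frames and each further minute 1798, so 1 further minute boundary passed. Total skipped labels = 18 × 1 + 2 × 1 = 20.
Non-drop label index = 19987 + 20 = 20007; at 30 labels/s that is 00:11:06:27, i.e. DF 00:11:06;27.

00:11:06;27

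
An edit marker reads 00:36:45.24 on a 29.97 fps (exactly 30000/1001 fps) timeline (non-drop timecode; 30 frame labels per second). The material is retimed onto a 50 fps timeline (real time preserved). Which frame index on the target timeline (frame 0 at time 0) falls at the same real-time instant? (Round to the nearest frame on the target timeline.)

Source frame index: (0×3600 + 36×60 + 45) × 30 + 24 = 66174.
Real time: 66174 / (30000/1001) = 11040029/5000 s.
Target frame: (11040029/5000) × (50) = 11040029/100 ≈ 110400.290 → 110400.

frame 110400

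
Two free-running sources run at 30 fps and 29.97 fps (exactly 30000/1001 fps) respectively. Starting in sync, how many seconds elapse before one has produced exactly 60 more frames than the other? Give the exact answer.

2002 seconds

The gap grows by |30000/1001 − 30| = 30/1001 frames per second.
Time for a 60-frame gap: 60 ÷ (30/1001) = 2002 s.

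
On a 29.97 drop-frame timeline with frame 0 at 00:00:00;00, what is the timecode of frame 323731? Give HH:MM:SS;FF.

03:00:01;25

Ten DF minutes hold 17982 frames, so frame 323731 lies in block 18 (frames 323676–341657) with 55 frames into that block.
The block's first minute is 1800 frames and the rest 1798 each; 55 frames reaches minute 0, so 18 × 18 + 0 × 2 = 324 labels have been skipped so far.
Adding those back, label number 323731 + 324 = 324055 at 30 labels/s is 10801 s + 25 f = 3 h 0 min 1 s frame 25, i.e. 03:00:01;25.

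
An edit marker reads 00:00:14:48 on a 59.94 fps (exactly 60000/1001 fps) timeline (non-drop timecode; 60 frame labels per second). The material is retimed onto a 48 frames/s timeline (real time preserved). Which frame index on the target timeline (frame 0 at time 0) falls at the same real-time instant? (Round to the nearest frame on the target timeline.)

Source frame index: (0×3600 + 0×60 + 14) × 60 + 48 = 888.
Real time: 888 / (60000/1001) = 37037/2500 s.
Target frame: (37037/2500) × (48) = 444444/625 ≈ 711.110 → 711.

frame 711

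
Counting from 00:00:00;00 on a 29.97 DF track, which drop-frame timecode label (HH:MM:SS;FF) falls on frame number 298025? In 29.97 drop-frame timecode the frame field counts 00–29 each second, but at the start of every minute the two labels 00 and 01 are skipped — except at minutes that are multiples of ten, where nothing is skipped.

02:45:44;03

Ten DF minutes hold 17982 frames, so frame 298025 lies in block 16 (frames 287712–305693) with 10313 frames into that block.
The block's first minute is 1800 frames and the rest 1798 each; 10313 frames reaches minute 5, so 16 × 18 + 5 × 2 = 298 labels have been skipped so far.
Adding those back, label number 298025 + 298 = 298323 at 30 labels/s is 9944 s + 3 f = 2 h 45 min 44 s frame 3, i.e. 02:45:44;03.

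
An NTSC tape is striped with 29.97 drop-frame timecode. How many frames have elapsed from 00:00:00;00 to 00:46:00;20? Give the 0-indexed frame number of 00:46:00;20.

As if non-drop at 30 labels/s: (0 × 3600 + 46 × 60 + 0) × 30 + 20 = 82820.
Minute boundaries passed: 46; those not divisible by 10: 46 − 4 = 42; dropped labels = 2 × 42 = 84.
Actual frame index = 82820 − 84 = 82736.

82736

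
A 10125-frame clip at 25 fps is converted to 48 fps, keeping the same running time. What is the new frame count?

Target frames = source frames × (target rate / source rate) = 10125 × (48)/(25) = 10125 × 48/25 = 19440.

19440 frames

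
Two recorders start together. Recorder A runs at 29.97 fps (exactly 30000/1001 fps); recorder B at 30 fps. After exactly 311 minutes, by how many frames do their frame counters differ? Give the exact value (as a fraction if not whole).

311 min = 18660 s.
A emits 30000/1001 × 18660 = 559800000/1001 frames; B emits 30 × 18660 = 559800.
Difference = 559800/1001 frames (≈ 559.2408); B is ahead of A.

559800/1001 frames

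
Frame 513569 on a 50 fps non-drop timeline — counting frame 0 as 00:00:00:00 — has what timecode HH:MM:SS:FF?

513569 ÷ 50 = 10271 full seconds, remainder 19 frames.
10271 s = 2 h 51 min 11 s.
Timecode: 02:51:11:19.

02:51:11:19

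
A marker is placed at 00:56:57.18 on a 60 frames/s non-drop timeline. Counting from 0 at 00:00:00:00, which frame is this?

frame 205038

Total seconds to the label: (0 × 3600 + 56 × 60 + 57) = 3417.
Frame index = 3417 × 60 + 18 = 205038.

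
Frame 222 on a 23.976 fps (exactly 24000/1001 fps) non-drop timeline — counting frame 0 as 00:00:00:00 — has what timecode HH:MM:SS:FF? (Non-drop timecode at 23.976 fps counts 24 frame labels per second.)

00:00:09:06

222 ÷ 24 = 9 full seconds, remainder 6 frames.
9 s = 0 h 0 min 9 s.
Timecode: 00:00:09:06.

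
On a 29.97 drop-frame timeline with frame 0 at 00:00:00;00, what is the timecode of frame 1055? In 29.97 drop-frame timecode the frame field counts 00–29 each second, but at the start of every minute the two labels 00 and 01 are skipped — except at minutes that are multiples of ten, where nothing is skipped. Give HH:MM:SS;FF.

00:00:35;05

Ten DF minutes hold 17982 frames, so frame 1055 lies in block 0 (frames 0–17981) with 1055 frames into that block.
The block's first minute is 1800 frames and the rest 1798 each; 1055 frames reaches minute 0, so 0 × 18 + 0 × 2 = 0 labels have been skipped so far.
Adding those back, label number 1055 + 0 = 1055 at 30 labels/s is 35 s + 5 f = 0 h 0 min 35 s frame 5, i.e. 00:00:35;05.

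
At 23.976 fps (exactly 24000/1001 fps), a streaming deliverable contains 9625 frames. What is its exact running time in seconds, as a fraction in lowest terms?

Running time = 9625 ÷ (24000/1001) = 9625 × 1001/24000 = 77077/192 s.

77077/192 seconds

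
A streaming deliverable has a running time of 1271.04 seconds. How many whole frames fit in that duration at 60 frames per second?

76262 frames

Frames = 1271.04 × 60 = 381312/5 ≈ 76262.4000.
Complete frames: 76262.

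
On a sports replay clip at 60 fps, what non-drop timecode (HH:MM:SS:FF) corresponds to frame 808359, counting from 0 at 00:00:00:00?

808359 ÷ 60 = 13472 full seconds, remainder 39 frames.
13472 s = 3 h 44 min 32 s.
Timecode: 03:44:32:39.

03:44:32:39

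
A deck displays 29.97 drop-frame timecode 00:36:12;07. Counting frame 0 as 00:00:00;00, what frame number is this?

65101

Complete 10-minute blocks: 3, each 17982 frames → 53946.
Remaining 6 whole minutes in the current block: 1800 + 5 × 1798 = 10790 frames.
Within the current minute: 12 × 30 + 7 − 2 = 365 (labels ;00/;01 skipped at this minute). Total = 53946 + 10790 + 365 = 65101.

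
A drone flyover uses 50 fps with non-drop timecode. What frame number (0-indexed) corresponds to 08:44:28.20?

Total seconds to the label: (8 × 3600 + 44 × 60 + 28) = 31468.
Frame index = 31468 × 50 + 20 = 1573420.

frame 1573420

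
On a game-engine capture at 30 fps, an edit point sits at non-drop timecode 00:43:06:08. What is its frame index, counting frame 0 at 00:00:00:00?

frame 77588

Total seconds to the label: (0 × 3600 + 43 × 60 + 6) = 2586.
Frame index = 2586 × 30 + 8 = 77588.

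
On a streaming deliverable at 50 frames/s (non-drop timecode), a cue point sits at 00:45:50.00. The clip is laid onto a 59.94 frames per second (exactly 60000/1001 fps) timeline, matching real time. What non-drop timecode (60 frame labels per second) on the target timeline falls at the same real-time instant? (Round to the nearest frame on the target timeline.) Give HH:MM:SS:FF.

Source frame index: (0×3600 + 45×60 + 50) × 50 + 0 = 137500.
Real time: 137500 / (50) = 2750 s.
Target frame: (2750) × (60000/1001) = 15000000/91 ≈ 164835.165 → 164835.
At 60 labels/s: frame 164835 → 00:45:47:15.

00:45:47:15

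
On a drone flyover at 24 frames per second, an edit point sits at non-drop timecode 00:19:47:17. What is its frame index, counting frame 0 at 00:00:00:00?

Total seconds to the label: (0 × 3600 + 19 × 60 + 47) = 1187.
Frame index = 1187 × 24 + 17 = 28505.

frame 28505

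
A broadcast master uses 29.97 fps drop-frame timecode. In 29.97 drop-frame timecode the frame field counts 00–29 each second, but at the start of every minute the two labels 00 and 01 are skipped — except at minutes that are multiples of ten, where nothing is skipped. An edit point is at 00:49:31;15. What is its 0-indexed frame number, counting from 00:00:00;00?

89055

Complete 10-minute blocks: 4, each 17982 frames → 71928.
Remaining 9 whole minutes in the current block: 1800 + 8 × 1798 = 16184 frames.
Within the current minute: 31 × 30 + 15 − 2 = 943 (labels ;00/;01 skipped at this minute). Total = 71928 + 16184 + 943 = 89055.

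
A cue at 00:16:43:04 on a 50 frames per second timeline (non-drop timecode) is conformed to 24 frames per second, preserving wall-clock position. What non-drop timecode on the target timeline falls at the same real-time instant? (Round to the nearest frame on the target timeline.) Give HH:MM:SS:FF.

Source frame index: (0×3600 + 16×60 + 43) × 50 + 4 = 50154.
Real time: 50154 / (50) = 25077/25 s.
Target frame: (25077/25) × (24) = 601848/25 ≈ 24073.920 → 24074.
At 24 labels/s: frame 24074 → 00:16:43:02.

00:16:43:02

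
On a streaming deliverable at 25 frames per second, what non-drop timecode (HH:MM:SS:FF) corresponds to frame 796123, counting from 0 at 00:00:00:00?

08:50:44:23

796123 ÷ 25 = 31844 full seconds, remainder 23 frames.
31844 s = 8 h 50 min 44 s.
Timecode: 08:50:44:23.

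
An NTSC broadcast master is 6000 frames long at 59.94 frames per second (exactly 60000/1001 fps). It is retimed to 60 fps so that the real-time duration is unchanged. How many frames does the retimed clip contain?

Target frames = source frames × (target rate / source rate) = 6000 × (60)/(60000/1001) = 6000 × 1001/1000 = 6006.

6006 frames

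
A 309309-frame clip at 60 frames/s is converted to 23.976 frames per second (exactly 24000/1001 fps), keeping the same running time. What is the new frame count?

123600 frames

Target frames = source frames × (target rate / source rate) = 309309 × (24000/1001)/(60) = 309309 × 400/1001 = 123600.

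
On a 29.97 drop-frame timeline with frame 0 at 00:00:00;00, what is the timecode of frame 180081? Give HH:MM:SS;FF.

01:40:08;21

Each 10-minute DF block holds 10 × 60 × 30 − 9 × 2 = 17982 frames. 180081 ÷ 17982 → 10 full blocks, remainder 261.
Within the partial block the first minute is 1800 frames and each further minute 1798, so 0 further minute boundaries passed. Total skipped labels = 18 × 10 + 2 × 0 = 180.
Non-drop label index = 180081 + 180 = 180261; at 30 labels/s that is 01:40:08:21, i.e. DF 01:40:08;21.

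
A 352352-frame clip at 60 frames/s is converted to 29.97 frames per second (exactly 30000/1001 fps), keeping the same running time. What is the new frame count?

Target frames = source frames × (target rate / source rate) = 352352 × (30000/1001)/(60) = 352352 × 500/1001 = 176000.

176000 frames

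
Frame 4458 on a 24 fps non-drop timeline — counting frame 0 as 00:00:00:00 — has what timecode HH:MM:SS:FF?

4458 ÷ 24 = 185 full seconds, remainder 18 frames.
185 s = 0 h 3 min 5 s.
Timecode: 00:03:05:18.

00:03:05:18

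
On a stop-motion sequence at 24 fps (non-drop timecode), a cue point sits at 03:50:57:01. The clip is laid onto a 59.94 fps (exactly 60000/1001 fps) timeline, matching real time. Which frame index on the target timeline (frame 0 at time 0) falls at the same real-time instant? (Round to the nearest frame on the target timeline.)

Source frame index: (3×3600 + 50×60 + 57) × 24 + 1 = 332569.
Real time: 332569 / (24) = 332569/24 s.
Target frame: (332569/24) × (60000/1001) = 831422500/1001 ≈ 830591.908 → 830592.

frame 830592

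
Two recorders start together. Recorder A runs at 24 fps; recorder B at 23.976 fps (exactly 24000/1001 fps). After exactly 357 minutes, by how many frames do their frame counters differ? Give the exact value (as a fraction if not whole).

357 min = 21420 s.
A emits 24 × 21420 = 514080 frames; B emits 24000/1001 × 21420 = 73440000/143.
Difference = 73440/143 frames (≈ 513.5664); B is behind A.

73440/143 frames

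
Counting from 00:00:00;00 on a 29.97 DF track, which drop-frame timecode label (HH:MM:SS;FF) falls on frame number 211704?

01:57:43;26

Each 10-minute DF block holds 10 × 60 × 30 − 9 × 2 = 17982 frames. 211704 ÷ 17982 → 11 full blocks, remainder 13902.
Within the partial block the first minute is 1800 frames and each further minute 1798, so 7 further minute boundaries passed. Total skipped labels = 18 × 11 + 2 × 7 = 212.
Non-drop label index = 211704 + 212 = 211916; at 30 labels/s that is 01:57:43:26, i.e. DF 01:57:43;26.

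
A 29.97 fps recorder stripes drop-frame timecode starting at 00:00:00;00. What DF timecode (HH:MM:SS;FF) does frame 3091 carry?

Ten DF minutes hold 17982 frames, so frame 3091 lies in block 0 (frames 0–17981) with 3091 frames into that block.
The block's first minute is 1800 frames and the rest 1798 each; 3091 frames reaches minute 1, so 0 × 18 + 1 × 2 = 2 labels have been skipped so far.
Adding those back, label number 3091 + 2 = 3093 at 30 labels/s is 103 s + 3 f = 0 h 1 min 43 s frame 3, i.e. 00:01:43;03.

00:01:43;03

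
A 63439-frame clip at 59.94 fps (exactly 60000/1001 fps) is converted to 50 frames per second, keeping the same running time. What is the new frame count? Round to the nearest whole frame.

52919 frames

Frames at target rate = 63439 × (50) / (60000/1001) = 63502439/1200 ≈ 52918.699.
Nearest whole frame: 52919.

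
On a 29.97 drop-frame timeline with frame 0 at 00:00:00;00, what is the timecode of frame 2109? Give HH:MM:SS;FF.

Ten DF minutes hold 17982 frames, so frame 2109 lies in block 0 (frames 0–17981) with 2109 frames into that block.
The block's first minute is 1800 frames and the rest 1798 each; 2109 frames reaches minute 1, so 0 × 18 + 1 × 2 = 2 labels have been skipped so far.
Adding those back, label number 2109 + 2 = 2111 at 30 labels/s is 70 s + 11 f = 0 h 1 min 10 s frame 11, i.e. 00:01:10;11.

00:01:10;11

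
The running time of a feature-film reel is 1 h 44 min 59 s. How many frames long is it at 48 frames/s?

1 h 44 min 59 s = 6299 s.
Frames = 6299 × 48 = 302352.

302352 frames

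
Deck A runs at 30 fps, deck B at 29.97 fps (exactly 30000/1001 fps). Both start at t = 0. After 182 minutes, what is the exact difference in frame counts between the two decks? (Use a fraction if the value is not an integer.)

182 min = 10920 s.
A emits 30 × 10920 = 327600 frames; B emits 30000/1001 × 10920 = 3600000/11.
Difference = 3600/11 frames (≈ 327.2727); B is behind A.

3600/11 frames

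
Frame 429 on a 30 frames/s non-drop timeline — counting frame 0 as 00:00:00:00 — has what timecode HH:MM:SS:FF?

00:00:14:09

429 ÷ 30 = 14 full seconds, remainder 9 frames.
14 s = 0 h 0 min 14 s.
Timecode: 00:00:14:09.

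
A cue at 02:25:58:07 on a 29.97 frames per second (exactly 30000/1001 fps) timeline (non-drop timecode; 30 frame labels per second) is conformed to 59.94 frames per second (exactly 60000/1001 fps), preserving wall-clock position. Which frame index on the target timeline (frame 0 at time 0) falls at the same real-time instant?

frame 525494

Source frame index: (2×3600 + 25×60 + 58) × 30 + 7 = 262747.
Real time: 262747 / (30000/1001) = 263009747/30000 s.
Target frame: (263009747/30000) × (60000/1001) = 525494.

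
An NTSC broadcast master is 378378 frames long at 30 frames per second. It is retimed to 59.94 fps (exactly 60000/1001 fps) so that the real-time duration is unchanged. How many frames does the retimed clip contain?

756000 frames

Target frames = source frames × (target rate / source rate) = 378378 × (60000/1001)/(30) = 378378 × 2000/1001 = 756000.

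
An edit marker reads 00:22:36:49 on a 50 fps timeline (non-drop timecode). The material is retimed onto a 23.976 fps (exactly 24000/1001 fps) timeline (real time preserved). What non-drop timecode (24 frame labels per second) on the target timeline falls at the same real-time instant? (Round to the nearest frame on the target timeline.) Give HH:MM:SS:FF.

Source frame index: (0×3600 + 22×60 + 36) × 50 + 49 = 67849.
Real time: 67849 / (50) = 67849/50 s.
Target frame: (67849/50) × (24000/1001) = 32567520/1001 ≈ 32534.985 → 32535.
At 24 labels/s: frame 32535 → 00:22:35:15.

00:22:35:15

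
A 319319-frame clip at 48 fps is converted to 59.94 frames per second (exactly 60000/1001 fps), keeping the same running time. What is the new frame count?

398750 frames

Target frames = source frames × (target rate / source rate) = 319319 × (60000/1001)/(48) = 319319 × 1250/1001 = 398750.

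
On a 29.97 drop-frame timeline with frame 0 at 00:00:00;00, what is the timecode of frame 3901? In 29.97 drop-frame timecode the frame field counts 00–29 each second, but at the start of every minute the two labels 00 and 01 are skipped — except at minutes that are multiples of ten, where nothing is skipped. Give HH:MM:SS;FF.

00:02:10;05

Each 10-minute DF block holds 10 × 60 × 30 − 9 × 2 = 17982 frames. 3901 ÷ 17982 → 0 full blocks, remainder 3901.
Within the partial block the first minute is 1800 frames and each further minute 1798, so 2 further minute boundaries passed. Total skipped labels = 18 × 0 + 2 × 2 = 4.
Non-drop label index = 3901 + 4 = 3905; at 30 labels/s that is 00:02:10:05, i.e. DF 00:02:10;05.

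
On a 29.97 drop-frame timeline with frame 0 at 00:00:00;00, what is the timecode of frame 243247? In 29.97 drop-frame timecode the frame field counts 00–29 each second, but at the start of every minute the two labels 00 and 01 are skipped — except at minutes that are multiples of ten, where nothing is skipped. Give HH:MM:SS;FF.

Each 10-minute DF block holds 10 × 60 × 30 − 9 × 2 = 17982 frames. 243247 ÷ 17982 → 13 full blocks, remainder 9481.
Within the partial block the first minute is 1800 frames and each further minute 1798, so 5 further minute boundaries passed. Total skipped labels = 18 × 13 + 2 × 5 = 244.
Non-drop label index = 243247 + 244 = 243491; at 30 labels/s that is 02:15:16:11, i.e. DF 02:15:16;11.

02:15:16;11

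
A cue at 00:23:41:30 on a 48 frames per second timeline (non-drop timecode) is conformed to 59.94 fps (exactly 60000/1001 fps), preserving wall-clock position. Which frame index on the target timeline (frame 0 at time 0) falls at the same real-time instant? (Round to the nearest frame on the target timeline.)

frame 85212

Source frame index: (0×3600 + 23×60 + 41) × 48 + 30 = 68238.
Real time: 68238 / (48) = 11373/8 s.
Target frame: (11373/8) × (60000/1001) = 85297500/1001 ≈ 85212.288 → 85212.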